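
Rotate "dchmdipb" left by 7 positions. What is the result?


Input: "dchmdipb", rotate left by 7
First 7 characters: "dchmdip"
Remaining characters: "b"
Concatenate remaining + first: "b" + "dchmdip" = "bdchmdip"

bdchmdip


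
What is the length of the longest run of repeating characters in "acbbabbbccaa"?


Input: "acbbabbbccaa"
Scanning for longest run:
  Position 1 ('c'): new char, reset run to 1
  Position 2 ('b'): new char, reset run to 1
  Position 3 ('b'): continues run of 'b', length=2
  Position 4 ('a'): new char, reset run to 1
  Position 5 ('b'): new char, reset run to 1
  Position 6 ('b'): continues run of 'b', length=2
  Position 7 ('b'): continues run of 'b', length=3
  Position 8 ('c'): new char, reset run to 1
  Position 9 ('c'): continues run of 'c', length=2
  Position 10 ('a'): new char, reset run to 1
  Position 11 ('a'): continues run of 'a', length=2
Longest run: 'b' with length 3

3


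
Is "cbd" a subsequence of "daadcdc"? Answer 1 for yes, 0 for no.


Check if "cbd" is a subsequence of "daadcdc"
Greedy scan:
  Position 0 ('d'): no match needed
  Position 1 ('a'): no match needed
  Position 2 ('a'): no match needed
  Position 3 ('d'): no match needed
  Position 4 ('c'): matches sub[0] = 'c'
  Position 5 ('d'): no match needed
  Position 6 ('c'): no match needed
Only matched 1/3 characters => not a subsequence

0


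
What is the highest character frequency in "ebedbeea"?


Input: ebedbeea
Character counts:
  'a': 1
  'b': 2
  'd': 1
  'e': 4
Maximum frequency: 4

4


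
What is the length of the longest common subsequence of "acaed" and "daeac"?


LCS of "acaed" and "daeac"
DP table:
           d    a    e    a    c
      0    0    0    0    0    0
  a   0    0    1    1    1    1
  c   0    0    1    1    1    2
  a   0    0    1    1    2    2
  e   0    0    1    2    2    2
  d   0    1    1    2    2    2
LCS length = dp[5][5] = 2

2


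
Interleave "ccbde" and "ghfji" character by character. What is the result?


Interleaving "ccbde" and "ghfji":
  Position 0: 'c' from first, 'g' from second => "cg"
  Position 1: 'c' from first, 'h' from second => "ch"
  Position 2: 'b' from first, 'f' from second => "bf"
  Position 3: 'd' from first, 'j' from second => "dj"
  Position 4: 'e' from first, 'i' from second => "ei"
Result: cgchbfdjei

cgchbfdjei


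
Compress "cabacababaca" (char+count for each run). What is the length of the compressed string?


Input: cabacababaca
Runs:
  'c' x 1 => "c1"
  'a' x 1 => "a1"
  'b' x 1 => "b1"
  'a' x 1 => "a1"
  'c' x 1 => "c1"
  'a' x 1 => "a1"
  'b' x 1 => "b1"
  'a' x 1 => "a1"
  'b' x 1 => "b1"
  'a' x 1 => "a1"
  'c' x 1 => "c1"
  'a' x 1 => "a1"
Compressed: "c1a1b1a1c1a1b1a1b1a1c1a1"
Compressed length: 24

24


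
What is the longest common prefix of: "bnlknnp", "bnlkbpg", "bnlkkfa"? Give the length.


Words: bnlknnp, bnlkbpg, bnlkkfa
  Position 0: all 'b' => match
  Position 1: all 'n' => match
  Position 2: all 'l' => match
  Position 3: all 'k' => match
  Position 4: ('n', 'b', 'k') => mismatch, stop
LCP = "bnlk" (length 4)

4


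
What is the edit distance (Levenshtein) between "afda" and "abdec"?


Computing edit distance: "afda" -> "abdec"
DP table:
           a    b    d    e    c
      0    1    2    3    4    5
  a   1    0    1    2    3    4
  f   2    1    1    2    3    4
  d   3    2    2    1    2    3
  a   4    3    3    2    2    3
Edit distance = dp[4][5] = 3

3


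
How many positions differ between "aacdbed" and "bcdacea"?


Comparing "aacdbed" and "bcdacea" position by position:
  Position 0: 'a' vs 'b' => DIFFER
  Position 1: 'a' vs 'c' => DIFFER
  Position 2: 'c' vs 'd' => DIFFER
  Position 3: 'd' vs 'a' => DIFFER
  Position 4: 'b' vs 'c' => DIFFER
  Position 5: 'e' vs 'e' => same
  Position 6: 'd' vs 'a' => DIFFER
Positions that differ: 6

6


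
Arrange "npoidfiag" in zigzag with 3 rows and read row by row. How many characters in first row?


Zigzag "npoidfiag" into 3 rows:
Placing characters:
  'n' => row 0
  'p' => row 1
  'o' => row 2
  'i' => row 1
  'd' => row 0
  'f' => row 1
  'i' => row 2
  'a' => row 1
  'g' => row 0
Rows:
  Row 0: "ndg"
  Row 1: "pifa"
  Row 2: "oi"
First row length: 3

3


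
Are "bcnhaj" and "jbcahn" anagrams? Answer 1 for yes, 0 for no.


Strings: "bcnhaj", "jbcahn"
Sorted first:  abchjn
Sorted second: abchjn
Sorted forms match => anagrams

1


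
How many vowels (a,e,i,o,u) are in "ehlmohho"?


Input: ehlmohho
Checking each character:
  'e' at position 0: vowel (running total: 1)
  'h' at position 1: consonant
  'l' at position 2: consonant
  'm' at position 3: consonant
  'o' at position 4: vowel (running total: 2)
  'h' at position 5: consonant
  'h' at position 6: consonant
  'o' at position 7: vowel (running total: 3)
Total vowels: 3

3


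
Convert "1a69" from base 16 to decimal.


Input: "1a69" in base 16
Positional expansion:
  Digit '1' (value 1) x 16^3 = 4096
  Digit 'a' (value 10) x 16^2 = 2560
  Digit '6' (value 6) x 16^1 = 96
  Digit '9' (value 9) x 16^0 = 9
Sum = 6761

6761


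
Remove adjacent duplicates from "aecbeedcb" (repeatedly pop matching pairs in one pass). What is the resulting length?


Input: aecbeedcb
Stack-based adjacent duplicate removal:
  Read 'a': push. Stack: a
  Read 'e': push. Stack: ae
  Read 'c': push. Stack: aec
  Read 'b': push. Stack: aecb
  Read 'e': push. Stack: aecbe
  Read 'e': matches stack top 'e' => pop. Stack: aecb
  Read 'd': push. Stack: aecbd
  Read 'c': push. Stack: aecbdc
  Read 'b': push. Stack: aecbdcb
Final stack: "aecbdcb" (length 7)

7


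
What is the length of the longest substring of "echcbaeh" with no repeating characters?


Input: "echcbaeh"
Sliding window (track last position of each char):
  Position 0 ('e'): window [0,0] length 1 -- new best
  Position 1 ('c'): window [0,1] length 2 -- new best
  Position 2 ('h'): window [0,2] length 3 -- new best
  Position 3 ('c'): repeat (last at 1), move window start to 2
  Position 3 ('c'): window [2,3] length 2
  Position 4 ('b'): window [2,4] length 3
  Position 5 ('a'): window [2,5] length 4 -- new best
  Position 6 ('e'): window [2,6] length 5 -- new best
  Position 7 ('h'): repeat (last at 2), move window start to 3
  Position 7 ('h'): window [3,7] length 5
Longest substring with no repeats: "hcbae" with length 5

5


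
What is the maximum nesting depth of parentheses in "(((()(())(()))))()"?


Input: "(((()(())(()))))()"
Tracking depth:
  Position 0 '(': depth becomes 1
  Position 1 '(': depth becomes 2
  Position 2 '(': depth becomes 3
  Position 3 '(': depth becomes 4
  Position 4 ')': depth becomes 3
  Position 5 '(': depth becomes 4
  Position 6 '(': depth becomes 5
  Position 7 ')': depth becomes 4
  Position 8 ')': depth becomes 3
  Position 9 '(': depth becomes 4
  Position 10 '(': depth becomes 5
  Position 11 ')': depth becomes 4
  Position 12 ')': depth becomes 3
  Position 13 ')': depth becomes 2
  Position 14 ')': depth becomes 1
  Position 15 ')': depth becomes 0
  Position 16 '(': depth becomes 1
  Position 17 ')': depth becomes 0
Maximum depth reached: 5

5


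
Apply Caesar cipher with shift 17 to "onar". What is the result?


Caesar cipher: shift "onar" by 17
  'o' (pos 14) + 17 = pos 5 = 'f'
  'n' (pos 13) + 17 = pos 4 = 'e'
  'a' (pos 0) + 17 = pos 17 = 'r'
  'r' (pos 17) + 17 = pos 8 = 'i'
Result: feri

feri


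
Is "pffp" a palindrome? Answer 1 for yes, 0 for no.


Input: pffp
Reversed: pffp
  Compare pos 0 ('p') with pos 3 ('p'): match
  Compare pos 1 ('f') with pos 2 ('f'): match
Result: palindrome

1


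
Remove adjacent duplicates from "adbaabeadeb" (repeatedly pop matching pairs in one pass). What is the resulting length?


Input: adbaabeadeb
Stack-based adjacent duplicate removal:
  Read 'a': push. Stack: a
  Read 'd': push. Stack: ad
  Read 'b': push. Stack: adb
  Read 'a': push. Stack: adba
  Read 'a': matches stack top 'a' => pop. Stack: adb
  Read 'b': matches stack top 'b' => pop. Stack: ad
  Read 'e': push. Stack: ade
  Read 'a': push. Stack: adea
  Read 'd': push. Stack: adead
  Read 'e': push. Stack: adeade
  Read 'b': push. Stack: adeadeb
Final stack: "adeadeb" (length 7)

7


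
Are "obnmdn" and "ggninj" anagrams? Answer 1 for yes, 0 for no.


Strings: "obnmdn", "ggninj"
Sorted first:  bdmnno
Sorted second: ggijnn
Differ at position 0: 'b' vs 'g' => not anagrams

0


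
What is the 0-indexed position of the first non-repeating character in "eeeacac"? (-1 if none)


Input: eeeacac
Character frequencies:
  'a': 2
  'c': 2
  'e': 3
Scanning left to right for freq == 1:
  Position 0 ('e'): freq=3, skip
  Position 1 ('e'): freq=3, skip
  Position 2 ('e'): freq=3, skip
  Position 3 ('a'): freq=2, skip
  Position 4 ('c'): freq=2, skip
  Position 5 ('a'): freq=2, skip
  Position 6 ('c'): freq=2, skip
  No unique character found => answer = -1

-1


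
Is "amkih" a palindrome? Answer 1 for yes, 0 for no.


Input: amkih
Reversed: hikma
  Compare pos 0 ('a') with pos 4 ('h'): MISMATCH
  Compare pos 1 ('m') with pos 3 ('i'): MISMATCH
Result: not a palindrome

0


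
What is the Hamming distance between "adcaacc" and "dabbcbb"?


Comparing "adcaacc" and "dabbcbb" position by position:
  Position 0: 'a' vs 'd' => differ
  Position 1: 'd' vs 'a' => differ
  Position 2: 'c' vs 'b' => differ
  Position 3: 'a' vs 'b' => differ
  Position 4: 'a' vs 'c' => differ
  Position 5: 'c' vs 'b' => differ
  Position 6: 'c' vs 'b' => differ
Total differences (Hamming distance): 7

7


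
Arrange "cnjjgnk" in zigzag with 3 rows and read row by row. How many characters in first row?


Zigzag "cnjjgnk" into 3 rows:
Placing characters:
  'c' => row 0
  'n' => row 1
  'j' => row 2
  'j' => row 1
  'g' => row 0
  'n' => row 1
  'k' => row 2
Rows:
  Row 0: "cg"
  Row 1: "njn"
  Row 2: "jk"
First row length: 2

2


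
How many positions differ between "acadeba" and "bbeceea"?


Comparing "acadeba" and "bbeceea" position by position:
  Position 0: 'a' vs 'b' => DIFFER
  Position 1: 'c' vs 'b' => DIFFER
  Position 2: 'a' vs 'e' => DIFFER
  Position 3: 'd' vs 'c' => DIFFER
  Position 4: 'e' vs 'e' => same
  Position 5: 'b' vs 'e' => DIFFER
  Position 6: 'a' vs 'a' => same
Positions that differ: 5

5


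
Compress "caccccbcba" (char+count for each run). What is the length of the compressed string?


Input: caccccbcba
Runs:
  'c' x 1 => "c1"
  'a' x 1 => "a1"
  'c' x 4 => "c4"
  'b' x 1 => "b1"
  'c' x 1 => "c1"
  'b' x 1 => "b1"
  'a' x 1 => "a1"
Compressed: "c1a1c4b1c1b1a1"
Compressed length: 14

14


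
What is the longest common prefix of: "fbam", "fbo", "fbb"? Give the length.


Words: fbam, fbo, fbb
  Position 0: all 'f' => match
  Position 1: all 'b' => match
  Position 2: ('a', 'o', 'b') => mismatch, stop
LCP = "fb" (length 2)

2


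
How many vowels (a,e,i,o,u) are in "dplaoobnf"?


Input: dplaoobnf
Checking each character:
  'd' at position 0: consonant
  'p' at position 1: consonant
  'l' at position 2: consonant
  'a' at position 3: vowel (running total: 1)
  'o' at position 4: vowel (running total: 2)
  'o' at position 5: vowel (running total: 3)
  'b' at position 6: consonant
  'n' at position 7: consonant
  'f' at position 8: consonant
Total vowels: 3

3


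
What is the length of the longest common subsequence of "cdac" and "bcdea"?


LCS of "cdac" and "bcdea"
DP table:
           b    c    d    e    a
      0    0    0    0    0    0
  c   0    0    1    1    1    1
  d   0    0    1    2    2    2
  a   0    0    1    2    2    3
  c   0    0    1    2    2    3
LCS length = dp[4][5] = 3

3


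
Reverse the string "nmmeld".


Input: nmmeld
Reading characters right to left:
  Position 5: 'd'
  Position 4: 'l'
  Position 3: 'e'
  Position 2: 'm'
  Position 1: 'm'
  Position 0: 'n'
Reversed: dlemmn

dlemmn


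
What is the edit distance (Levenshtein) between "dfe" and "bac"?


Computing edit distance: "dfe" -> "bac"
DP table:
           b    a    c
      0    1    2    3
  d   1    1    2    3
  f   2    2    2    3
  e   3    3    3    3
Edit distance = dp[3][3] = 3

3


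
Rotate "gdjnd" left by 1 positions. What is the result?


Input: "gdjnd", rotate left by 1
First 1 characters: "g"
Remaining characters: "djnd"
Concatenate remaining + first: "djnd" + "g" = "djndg"

djndg


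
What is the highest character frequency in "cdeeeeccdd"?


Input: cdeeeeccdd
Character counts:
  'c': 3
  'd': 3
  'e': 4
Maximum frequency: 4

4


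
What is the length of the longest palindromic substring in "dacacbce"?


Input: "dacacbce"
Checking substrings for palindromes:
  [1:4] "aca" (len 3) => palindrome
  [2:5] "cac" (len 3) => palindrome
  [4:7] "cbc" (len 3) => palindrome
Longest palindromic substring: "aca" with length 3

3


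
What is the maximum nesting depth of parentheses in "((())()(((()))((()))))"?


Input: "((())()(((()))((()))))"
Tracking depth:
  Position 0 '(': depth becomes 1
  Position 1 '(': depth becomes 2
  Position 2 '(': depth becomes 3
  Position 3 ')': depth becomes 2
  Position 4 ')': depth becomes 1
  Position 5 '(': depth becomes 2
  Position 6 ')': depth becomes 1
  Position 7 '(': depth becomes 2
  Position 8 '(': depth becomes 3
  Position 9 '(': depth becomes 4
  Position 10 '(': depth becomes 5
  Position 11 ')': depth becomes 4
  Position 12 ')': depth becomes 3
  Position 13 ')': depth becomes 2
  Position 14 '(': depth becomes 3
  Position 15 '(': depth becomes 4
  Position 16 '(': depth becomes 5
  Position 17 ')': depth becomes 4
  Position 18 ')': depth becomes 3
  Position 19 ')': depth becomes 2
  Position 20 ')': depth becomes 1
  Position 21 ')': depth becomes 0
Maximum depth reached: 5

5


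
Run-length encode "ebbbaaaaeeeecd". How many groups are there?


Input: ebbbaaaaeeeecd
Scanning for consecutive runs:
  Group 1: 'e' x 1 (positions 0-0)
  Group 2: 'b' x 3 (positions 1-3)
  Group 3: 'a' x 4 (positions 4-7)
  Group 4: 'e' x 4 (positions 8-11)
  Group 5: 'c' x 1 (positions 12-12)
  Group 6: 'd' x 1 (positions 13-13)
Total groups: 6

6


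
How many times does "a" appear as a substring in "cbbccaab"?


Searching for "a" in "cbbccaab"
Scanning each position:
  Position 0: "c" => no
  Position 1: "b" => no
  Position 2: "b" => no
  Position 3: "c" => no
  Position 4: "c" => no
  Position 5: "a" => MATCH
  Position 6: "a" => MATCH
  Position 7: "b" => no
Total occurrences: 2

2


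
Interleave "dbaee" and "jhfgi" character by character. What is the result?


Interleaving "dbaee" and "jhfgi":
  Position 0: 'd' from first, 'j' from second => "dj"
  Position 1: 'b' from first, 'h' from second => "bh"
  Position 2: 'a' from first, 'f' from second => "af"
  Position 3: 'e' from first, 'g' from second => "eg"
  Position 4: 'e' from first, 'i' from second => "ei"
Result: djbhafegei

djbhafegei


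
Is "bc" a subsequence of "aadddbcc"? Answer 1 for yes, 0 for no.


Check if "bc" is a subsequence of "aadddbcc"
Greedy scan:
  Position 0 ('a'): no match needed
  Position 1 ('a'): no match needed
  Position 2 ('d'): no match needed
  Position 3 ('d'): no match needed
  Position 4 ('d'): no match needed
  Position 5 ('b'): matches sub[0] = 'b'
  Position 6 ('c'): matches sub[1] = 'c'
  Position 7 ('c'): no match needed
All 2 characters matched => is a subsequence

1


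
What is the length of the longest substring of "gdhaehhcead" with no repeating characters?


Input: "gdhaehhcead"
Sliding window (track last position of each char):
  Position 0 ('g'): window [0,0] length 1 -- new best
  Position 1 ('d'): window [0,1] length 2 -- new best
  Position 2 ('h'): window [0,2] length 3 -- new best
  Position 3 ('a'): window [0,3] length 4 -- new best
  Position 4 ('e'): window [0,4] length 5 -- new best
  Position 5 ('h'): repeat (last at 2), move window start to 3
  Position 5 ('h'): window [3,5] length 3
  Position 6 ('h'): repeat (last at 5), move window start to 6
  Position 6 ('h'): window [6,6] length 1
  Position 7 ('c'): window [6,7] length 2
  Position 8 ('e'): window [6,8] length 3
  Position 9 ('a'): window [6,9] length 4
  Position 10 ('d'): window [6,10] length 5
Longest substring with no repeats: "gdhae" with length 5

5


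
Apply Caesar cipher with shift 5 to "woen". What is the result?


Caesar cipher: shift "woen" by 5
  'w' (pos 22) + 5 = pos 1 = 'b'
  'o' (pos 14) + 5 = pos 19 = 't'
  'e' (pos 4) + 5 = pos 9 = 'j'
  'n' (pos 13) + 5 = pos 18 = 's'
Result: btjs

btjs


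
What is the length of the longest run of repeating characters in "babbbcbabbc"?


Input: "babbbcbabbc"
Scanning for longest run:
  Position 1 ('a'): new char, reset run to 1
  Position 2 ('b'): new char, reset run to 1
  Position 3 ('b'): continues run of 'b', length=2
  Position 4 ('b'): continues run of 'b', length=3
  Position 5 ('c'): new char, reset run to 1
  Position 6 ('b'): new char, reset run to 1
  Position 7 ('a'): new char, reset run to 1
  Position 8 ('b'): new char, reset run to 1
  Position 9 ('b'): continues run of 'b', length=2
  Position 10 ('c'): new char, reset run to 1
Longest run: 'b' with length 3

3


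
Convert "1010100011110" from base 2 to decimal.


Input: "1010100011110" in base 2
Positional expansion:
  Digit '1' (value 1) x 2^12 = 4096
  Digit '0' (value 0) x 2^11 = 0
  Digit '1' (value 1) x 2^10 = 1024
  Digit '0' (value 0) x 2^9 = 0
  Digit '1' (value 1) x 2^8 = 256
  Digit '0' (value 0) x 2^7 = 0
  Digit '0' (value 0) x 2^6 = 0
  Digit '0' (value 0) x 2^5 = 0
  Digit '1' (value 1) x 2^4 = 16
  Digit '1' (value 1) x 2^3 = 8
  Digit '1' (value 1) x 2^2 = 4
  Digit '1' (value 1) x 2^1 = 2
  Digit '0' (value 0) x 2^0 = 0
Sum = 5406

5406


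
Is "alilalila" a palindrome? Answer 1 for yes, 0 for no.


Input: alilalila
Reversed: alilalila
  Compare pos 0 ('a') with pos 8 ('a'): match
  Compare pos 1 ('l') with pos 7 ('l'): match
  Compare pos 2 ('i') with pos 6 ('i'): match
  Compare pos 3 ('l') with pos 5 ('l'): match
Result: palindrome

1


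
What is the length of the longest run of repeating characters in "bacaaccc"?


Input: "bacaaccc"
Scanning for longest run:
  Position 1 ('a'): new char, reset run to 1
  Position 2 ('c'): new char, reset run to 1
  Position 3 ('a'): new char, reset run to 1
  Position 4 ('a'): continues run of 'a', length=2
  Position 5 ('c'): new char, reset run to 1
  Position 6 ('c'): continues run of 'c', length=2
  Position 7 ('c'): continues run of 'c', length=3
Longest run: 'c' with length 3

3


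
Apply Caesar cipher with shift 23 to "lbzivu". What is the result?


Caesar cipher: shift "lbzivu" by 23
  'l' (pos 11) + 23 = pos 8 = 'i'
  'b' (pos 1) + 23 = pos 24 = 'y'
  'z' (pos 25) + 23 = pos 22 = 'w'
  'i' (pos 8) + 23 = pos 5 = 'f'
  'v' (pos 21) + 23 = pos 18 = 's'
  'u' (pos 20) + 23 = pos 17 = 'r'
Result: iywfsr

iywfsr


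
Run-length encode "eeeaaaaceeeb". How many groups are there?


Input: eeeaaaaceeeb
Scanning for consecutive runs:
  Group 1: 'e' x 3 (positions 0-2)
  Group 2: 'a' x 4 (positions 3-6)
  Group 3: 'c' x 1 (positions 7-7)
  Group 4: 'e' x 3 (positions 8-10)
  Group 5: 'b' x 1 (positions 11-11)
Total groups: 5

5


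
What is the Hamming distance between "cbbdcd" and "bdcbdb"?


Comparing "cbbdcd" and "bdcbdb" position by position:
  Position 0: 'c' vs 'b' => differ
  Position 1: 'b' vs 'd' => differ
  Position 2: 'b' vs 'c' => differ
  Position 3: 'd' vs 'b' => differ
  Position 4: 'c' vs 'd' => differ
  Position 5: 'd' vs 'b' => differ
Total differences (Hamming distance): 6

6


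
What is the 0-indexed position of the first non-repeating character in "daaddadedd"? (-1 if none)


Input: daaddadedd
Character frequencies:
  'a': 3
  'd': 6
  'e': 1
Scanning left to right for freq == 1:
  Position 0 ('d'): freq=6, skip
  Position 1 ('a'): freq=3, skip
  Position 2 ('a'): freq=3, skip
  Position 3 ('d'): freq=6, skip
  Position 4 ('d'): freq=6, skip
  Position 5 ('a'): freq=3, skip
  Position 6 ('d'): freq=6, skip
  Position 7 ('e'): unique! => answer = 7

7


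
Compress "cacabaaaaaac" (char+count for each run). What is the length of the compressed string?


Input: cacabaaaaaac
Runs:
  'c' x 1 => "c1"
  'a' x 1 => "a1"
  'c' x 1 => "c1"
  'a' x 1 => "a1"
  'b' x 1 => "b1"
  'a' x 6 => "a6"
  'c' x 1 => "c1"
Compressed: "c1a1c1a1b1a6c1"
Compressed length: 14

14


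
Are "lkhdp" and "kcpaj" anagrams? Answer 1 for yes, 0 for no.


Strings: "lkhdp", "kcpaj"
Sorted first:  dhklp
Sorted second: acjkp
Differ at position 0: 'd' vs 'a' => not anagrams

0


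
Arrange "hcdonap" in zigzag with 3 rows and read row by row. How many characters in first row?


Zigzag "hcdonap" into 3 rows:
Placing characters:
  'h' => row 0
  'c' => row 1
  'd' => row 2
  'o' => row 1
  'n' => row 0
  'a' => row 1
  'p' => row 2
Rows:
  Row 0: "hn"
  Row 1: "coa"
  Row 2: "dp"
First row length: 2

2


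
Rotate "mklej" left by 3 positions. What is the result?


Input: "mklej", rotate left by 3
First 3 characters: "mkl"
Remaining characters: "ej"
Concatenate remaining + first: "ej" + "mkl" = "ejmkl"

ejmkl


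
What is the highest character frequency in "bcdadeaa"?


Input: bcdadeaa
Character counts:
  'a': 3
  'b': 1
  'c': 1
  'd': 2
  'e': 1
Maximum frequency: 3

3


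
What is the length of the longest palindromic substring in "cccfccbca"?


Input: "cccfccbca"
Checking substrings for palindromes:
  [1:6] "ccfcc" (len 5) => palindrome
  [0:3] "ccc" (len 3) => palindrome
  [2:5] "cfc" (len 3) => palindrome
  [5:8] "cbc" (len 3) => palindrome
  [0:2] "cc" (len 2) => palindrome
  [1:3] "cc" (len 2) => palindrome
Longest palindromic substring: "ccfcc" with length 5

5


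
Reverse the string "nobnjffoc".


Input: nobnjffoc
Reading characters right to left:
  Position 8: 'c'
  Position 7: 'o'
  Position 6: 'f'
  Position 5: 'f'
  Position 4: 'j'
  Position 3: 'n'
  Position 2: 'b'
  Position 1: 'o'
  Position 0: 'n'
Reversed: coffjnbon

coffjnbon


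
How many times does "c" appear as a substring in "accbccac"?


Searching for "c" in "accbccac"
Scanning each position:
  Position 0: "a" => no
  Position 1: "c" => MATCH
  Position 2: "c" => MATCH
  Position 3: "b" => no
  Position 4: "c" => MATCH
  Position 5: "c" => MATCH
  Position 6: "a" => no
  Position 7: "c" => MATCH
Total occurrences: 5

5


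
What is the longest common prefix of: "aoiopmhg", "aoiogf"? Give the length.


Words: aoiopmhg, aoiogf
  Position 0: all 'a' => match
  Position 1: all 'o' => match
  Position 2: all 'i' => match
  Position 3: all 'o' => match
  Position 4: ('p', 'g') => mismatch, stop
LCP = "aoio" (length 4)

4


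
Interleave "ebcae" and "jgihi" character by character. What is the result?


Interleaving "ebcae" and "jgihi":
  Position 0: 'e' from first, 'j' from second => "ej"
  Position 1: 'b' from first, 'g' from second => "bg"
  Position 2: 'c' from first, 'i' from second => "ci"
  Position 3: 'a' from first, 'h' from second => "ah"
  Position 4: 'e' from first, 'i' from second => "ei"
Result: ejbgciahei

ejbgciahei


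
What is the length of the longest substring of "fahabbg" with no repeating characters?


Input: "fahabbg"
Sliding window (track last position of each char):
  Position 0 ('f'): window [0,0] length 1 -- new best
  Position 1 ('a'): window [0,1] length 2 -- new best
  Position 2 ('h'): window [0,2] length 3 -- new best
  Position 3 ('a'): repeat (last at 1), move window start to 2
  Position 3 ('a'): window [2,3] length 2
  Position 4 ('b'): window [2,4] length 3
  Position 5 ('b'): repeat (last at 4), move window start to 5
  Position 5 ('b'): window [5,5] length 1
  Position 6 ('g'): window [5,6] length 2
Longest substring with no repeats: "fah" with length 3

3


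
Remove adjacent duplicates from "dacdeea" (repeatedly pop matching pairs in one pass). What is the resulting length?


Input: dacdeea
Stack-based adjacent duplicate removal:
  Read 'd': push. Stack: d
  Read 'a': push. Stack: da
  Read 'c': push. Stack: dac
  Read 'd': push. Stack: dacd
  Read 'e': push. Stack: dacde
  Read 'e': matches stack top 'e' => pop. Stack: dacd
  Read 'a': push. Stack: dacda
Final stack: "dacda" (length 5)

5


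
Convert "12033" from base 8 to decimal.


Input: "12033" in base 8
Positional expansion:
  Digit '1' (value 1) x 8^4 = 4096
  Digit '2' (value 2) x 8^3 = 1024
  Digit '0' (value 0) x 8^2 = 0
  Digit '3' (value 3) x 8^1 = 24
  Digit '3' (value 3) x 8^0 = 3
Sum = 5147

5147


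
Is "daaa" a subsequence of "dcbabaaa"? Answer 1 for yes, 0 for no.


Check if "daaa" is a subsequence of "dcbabaaa"
Greedy scan:
  Position 0 ('d'): matches sub[0] = 'd'
  Position 1 ('c'): no match needed
  Position 2 ('b'): no match needed
  Position 3 ('a'): matches sub[1] = 'a'
  Position 4 ('b'): no match needed
  Position 5 ('a'): matches sub[2] = 'a'
  Position 6 ('a'): matches sub[3] = 'a'
  Position 7 ('a'): no match needed
All 4 characters matched => is a subsequence

1


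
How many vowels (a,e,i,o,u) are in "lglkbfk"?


Input: lglkbfk
Checking each character:
  'l' at position 0: consonant
  'g' at position 1: consonant
  'l' at position 2: consonant
  'k' at position 3: consonant
  'b' at position 4: consonant
  'f' at position 5: consonant
  'k' at position 6: consonant
Total vowels: 0

0


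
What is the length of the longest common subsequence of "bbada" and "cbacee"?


LCS of "bbada" and "cbacee"
DP table:
           c    b    a    c    e    e
      0    0    0    0    0    0    0
  b   0    0    1    1    1    1    1
  b   0    0    1    1    1    1    1
  a   0    0    1    2    2    2    2
  d   0    0    1    2    2    2    2
  a   0    0    1    2    2    2    2
LCS length = dp[5][6] = 2

2


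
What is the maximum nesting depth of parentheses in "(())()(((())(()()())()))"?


Input: "(())()(((())(()()())()))"
Tracking depth:
  Position 0 '(': depth becomes 1
  Position 1 '(': depth becomes 2
  Position 2 ')': depth becomes 1
  Position 3 ')': depth becomes 0
  Position 4 '(': depth becomes 1
  Position 5 ')': depth becomes 0
  Position 6 '(': depth becomes 1
  Position 7 '(': depth becomes 2
  Position 8 '(': depth becomes 3
  Position 9 '(': depth becomes 4
  Position 10 ')': depth becomes 3
  Position 11 ')': depth becomes 2
  Position 12 '(': depth becomes 3
  Position 13 '(': depth becomes 4
  Position 14 ')': depth becomes 3
  Position 15 '(': depth becomes 4
  Position 16 ')': depth becomes 3
  Position 17 '(': depth becomes 4
  Position 18 ')': depth becomes 3
  Position 19 ')': depth becomes 2
  Position 20 '(': depth becomes 3
  Position 21 ')': depth becomes 2
  Position 22 ')': depth becomes 1
  Position 23 ')': depth becomes 0
Maximum depth reached: 4

4


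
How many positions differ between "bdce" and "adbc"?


Comparing "bdce" and "adbc" position by position:
  Position 0: 'b' vs 'a' => DIFFER
  Position 1: 'd' vs 'd' => same
  Position 2: 'c' vs 'b' => DIFFER
  Position 3: 'e' vs 'c' => DIFFER
Positions that differ: 3

3


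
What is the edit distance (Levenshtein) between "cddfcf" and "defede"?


Computing edit distance: "cddfcf" -> "defede"
DP table:
           d    e    f    e    d    e
      0    1    2    3    4    5    6
  c   1    1    2    3    4    5    6
  d   2    1    2    3    4    4    5
  d   3    2    2    3    4    4    5
  f   4    3    3    2    3    4    5
  c   5    4    4    3    3    4    5
  f   6    5    5    4    4    4    5
Edit distance = dp[6][6] = 5

5


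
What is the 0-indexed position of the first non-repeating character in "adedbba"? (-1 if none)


Input: adedbba
Character frequencies:
  'a': 2
  'b': 2
  'd': 2
  'e': 1
Scanning left to right for freq == 1:
  Position 0 ('a'): freq=2, skip
  Position 1 ('d'): freq=2, skip
  Position 2 ('e'): unique! => answer = 2

2


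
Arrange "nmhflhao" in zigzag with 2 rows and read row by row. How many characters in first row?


Zigzag "nmhflhao" into 2 rows:
Placing characters:
  'n' => row 0
  'm' => row 1
  'h' => row 0
  'f' => row 1
  'l' => row 0
  'h' => row 1
  'a' => row 0
  'o' => row 1
Rows:
  Row 0: "nhla"
  Row 1: "mfho"
First row length: 4

4


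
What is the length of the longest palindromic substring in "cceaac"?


Input: "cceaac"
Checking substrings for palindromes:
  [0:2] "cc" (len 2) => palindrome
  [3:5] "aa" (len 2) => palindrome
Longest palindromic substring: "cc" with length 2

2


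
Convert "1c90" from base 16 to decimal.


Input: "1c90" in base 16
Positional expansion:
  Digit '1' (value 1) x 16^3 = 4096
  Digit 'c' (value 12) x 16^2 = 3072
  Digit '9' (value 9) x 16^1 = 144
  Digit '0' (value 0) x 16^0 = 0
Sum = 7312

7312


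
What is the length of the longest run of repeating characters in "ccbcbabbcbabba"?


Input: "ccbcbabbcbabba"
Scanning for longest run:
  Position 1 ('c'): continues run of 'c', length=2
  Position 2 ('b'): new char, reset run to 1
  Position 3 ('c'): new char, reset run to 1
  Position 4 ('b'): new char, reset run to 1
  Position 5 ('a'): new char, reset run to 1
  Position 6 ('b'): new char, reset run to 1
  Position 7 ('b'): continues run of 'b', length=2
  Position 8 ('c'): new char, reset run to 1
  Position 9 ('b'): new char, reset run to 1
  Position 10 ('a'): new char, reset run to 1
  Position 11 ('b'): new char, reset run to 1
  Position 12 ('b'): continues run of 'b', length=2
  Position 13 ('a'): new char, reset run to 1
Longest run: 'c' with length 2

2


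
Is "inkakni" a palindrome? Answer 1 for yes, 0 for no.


Input: inkakni
Reversed: inkakni
  Compare pos 0 ('i') with pos 6 ('i'): match
  Compare pos 1 ('n') with pos 5 ('n'): match
  Compare pos 2 ('k') with pos 4 ('k'): match
Result: palindrome

1


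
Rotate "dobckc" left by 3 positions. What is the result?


Input: "dobckc", rotate left by 3
First 3 characters: "dob"
Remaining characters: "ckc"
Concatenate remaining + first: "ckc" + "dob" = "ckcdob"

ckcdob


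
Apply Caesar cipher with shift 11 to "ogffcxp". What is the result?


Caesar cipher: shift "ogffcxp" by 11
  'o' (pos 14) + 11 = pos 25 = 'z'
  'g' (pos 6) + 11 = pos 17 = 'r'
  'f' (pos 5) + 11 = pos 16 = 'q'
  'f' (pos 5) + 11 = pos 16 = 'q'
  'c' (pos 2) + 11 = pos 13 = 'n'
  'x' (pos 23) + 11 = pos 8 = 'i'
  'p' (pos 15) + 11 = pos 0 = 'a'
Result: zrqqnia

zrqqnia


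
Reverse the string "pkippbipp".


Input: pkippbipp
Reading characters right to left:
  Position 8: 'p'
  Position 7: 'p'
  Position 6: 'i'
  Position 5: 'b'
  Position 4: 'p'
  Position 3: 'p'
  Position 2: 'i'
  Position 1: 'k'
  Position 0: 'p'
Reversed: ppibppikp

ppibppikp


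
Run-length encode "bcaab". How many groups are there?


Input: bcaab
Scanning for consecutive runs:
  Group 1: 'b' x 1 (positions 0-0)
  Group 2: 'c' x 1 (positions 1-1)
  Group 3: 'a' x 2 (positions 2-3)
  Group 4: 'b' x 1 (positions 4-4)
Total groups: 4

4


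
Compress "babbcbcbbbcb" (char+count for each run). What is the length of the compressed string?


Input: babbcbcbbbcb
Runs:
  'b' x 1 => "b1"
  'a' x 1 => "a1"
  'b' x 2 => "b2"
  'c' x 1 => "c1"
  'b' x 1 => "b1"
  'c' x 1 => "c1"
  'b' x 3 => "b3"
  'c' x 1 => "c1"
  'b' x 1 => "b1"
Compressed: "b1a1b2c1b1c1b3c1b1"
Compressed length: 18

18


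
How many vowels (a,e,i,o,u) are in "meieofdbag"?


Input: meieofdbag
Checking each character:
  'm' at position 0: consonant
  'e' at position 1: vowel (running total: 1)
  'i' at position 2: vowel (running total: 2)
  'e' at position 3: vowel (running total: 3)
  'o' at position 4: vowel (running total: 4)
  'f' at position 5: consonant
  'd' at position 6: consonant
  'b' at position 7: consonant
  'a' at position 8: vowel (running total: 5)
  'g' at position 9: consonant
Total vowels: 5

5


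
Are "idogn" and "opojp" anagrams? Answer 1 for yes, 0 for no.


Strings: "idogn", "opojp"
Sorted first:  dgino
Sorted second: joopp
Differ at position 0: 'd' vs 'j' => not anagrams

0


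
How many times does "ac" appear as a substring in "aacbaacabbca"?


Searching for "ac" in "aacbaacabbca"
Scanning each position:
  Position 0: "aa" => no
  Position 1: "ac" => MATCH
  Position 2: "cb" => no
  Position 3: "ba" => no
  Position 4: "aa" => no
  Position 5: "ac" => MATCH
  Position 6: "ca" => no
  Position 7: "ab" => no
  Position 8: "bb" => no
  Position 9: "bc" => no
  Position 10: "ca" => no
Total occurrences: 2

2


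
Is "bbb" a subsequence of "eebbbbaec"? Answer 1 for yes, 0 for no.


Check if "bbb" is a subsequence of "eebbbbaec"
Greedy scan:
  Position 0 ('e'): no match needed
  Position 1 ('e'): no match needed
  Position 2 ('b'): matches sub[0] = 'b'
  Position 3 ('b'): matches sub[1] = 'b'
  Position 4 ('b'): matches sub[2] = 'b'
  Position 5 ('b'): no match needed
  Position 6 ('a'): no match needed
  Position 7 ('e'): no match needed
  Position 8 ('c'): no match needed
All 3 characters matched => is a subsequence

1


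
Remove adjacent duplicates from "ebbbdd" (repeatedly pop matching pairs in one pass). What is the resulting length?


Input: ebbbdd
Stack-based adjacent duplicate removal:
  Read 'e': push. Stack: e
  Read 'b': push. Stack: eb
  Read 'b': matches stack top 'b' => pop. Stack: e
  Read 'b': push. Stack: eb
  Read 'd': push. Stack: ebd
  Read 'd': matches stack top 'd' => pop. Stack: eb
Final stack: "eb" (length 2)

2


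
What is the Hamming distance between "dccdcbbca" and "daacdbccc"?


Comparing "dccdcbbca" and "daacdbccc" position by position:
  Position 0: 'd' vs 'd' => same
  Position 1: 'c' vs 'a' => differ
  Position 2: 'c' vs 'a' => differ
  Position 3: 'd' vs 'c' => differ
  Position 4: 'c' vs 'd' => differ
  Position 5: 'b' vs 'b' => same
  Position 6: 'b' vs 'c' => differ
  Position 7: 'c' vs 'c' => same
  Position 8: 'a' vs 'c' => differ
Total differences (Hamming distance): 6

6


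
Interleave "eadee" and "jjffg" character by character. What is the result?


Interleaving "eadee" and "jjffg":
  Position 0: 'e' from first, 'j' from second => "ej"
  Position 1: 'a' from first, 'j' from second => "aj"
  Position 2: 'd' from first, 'f' from second => "df"
  Position 3: 'e' from first, 'f' from second => "ef"
  Position 4: 'e' from first, 'g' from second => "eg"
Result: ejajdfefeg

ejajdfefeg


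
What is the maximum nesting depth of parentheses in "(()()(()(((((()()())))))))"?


Input: "(()()(()(((((()()())))))))"
Tracking depth:
  Position 0 '(': depth becomes 1
  Position 1 '(': depth becomes 2
  Position 2 ')': depth becomes 1
  Position 3 '(': depth becomes 2
  Position 4 ')': depth becomes 1
  Position 5 '(': depth becomes 2
  Position 6 '(': depth becomes 3
  Position 7 ')': depth becomes 2
  Position 8 '(': depth becomes 3
  Position 9 '(': depth becomes 4
  Position 10 '(': depth becomes 5
  Position 11 '(': depth becomes 6
  Position 12 '(': depth becomes 7
  Position 13 '(': depth becomes 8
  Position 14 ')': depth becomes 7
  Position 15 '(': depth becomes 8
  Position 16 ')': depth becomes 7
  Position 17 '(': depth becomes 8
  Position 18 ')': depth becomes 7
  Position 19 ')': depth becomes 6
  Position 20 ')': depth becomes 5
  Position 21 ')': depth becomes 4
  Position 22 ')': depth becomes 3
  Position 23 ')': depth becomes 2
  Position 24 ')': depth becomes 1
  Position 25 ')': depth becomes 0
Maximum depth reached: 8

8


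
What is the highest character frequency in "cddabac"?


Input: cddabac
Character counts:
  'a': 2
  'b': 1
  'c': 2
  'd': 2
Maximum frequency: 2

2


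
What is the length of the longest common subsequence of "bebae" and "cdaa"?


LCS of "bebae" and "cdaa"
DP table:
           c    d    a    a
      0    0    0    0    0
  b   0    0    0    0    0
  e   0    0    0    0    0
  b   0    0    0    0    0
  a   0    0    0    1    1
  e   0    0    0    1    1
LCS length = dp[5][4] = 1

1


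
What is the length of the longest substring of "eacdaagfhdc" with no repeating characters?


Input: "eacdaagfhdc"
Sliding window (track last position of each char):
  Position 0 ('e'): window [0,0] length 1 -- new best
  Position 1 ('a'): window [0,1] length 2 -- new best
  Position 2 ('c'): window [0,2] length 3 -- new best
  Position 3 ('d'): window [0,3] length 4 -- new best
  Position 4 ('a'): repeat (last at 1), move window start to 2
  Position 4 ('a'): window [2,4] length 3
  Position 5 ('a'): repeat (last at 4), move window start to 5
  Position 5 ('a'): window [5,5] length 1
  Position 6 ('g'): window [5,6] length 2
  Position 7 ('f'): window [5,7] length 3
  Position 8 ('h'): window [5,8] length 4
  Position 9 ('d'): window [5,9] length 5 -- new best
  Position 10 ('c'): window [5,10] length 6 -- new best
Longest substring with no repeats: "agfhdc" with length 6

6


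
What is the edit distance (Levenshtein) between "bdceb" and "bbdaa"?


Computing edit distance: "bdceb" -> "bbdaa"
DP table:
           b    b    d    a    a
      0    1    2    3    4    5
  b   1    0    1    2    3    4
  d   2    1    1    1    2    3
  c   3    2    2    2    2    3
  e   4    3    3    3    3    3
  b   5    4    3    4    4    4
Edit distance = dp[5][5] = 4

4


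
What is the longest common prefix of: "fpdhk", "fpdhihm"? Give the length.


Words: fpdhk, fpdhihm
  Position 0: all 'f' => match
  Position 1: all 'p' => match
  Position 2: all 'd' => match
  Position 3: all 'h' => match
  Position 4: ('k', 'i') => mismatch, stop
LCP = "fpdh" (length 4)

4


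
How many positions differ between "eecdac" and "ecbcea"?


Comparing "eecdac" and "ecbcea" position by position:
  Position 0: 'e' vs 'e' => same
  Position 1: 'e' vs 'c' => DIFFER
  Position 2: 'c' vs 'b' => DIFFER
  Position 3: 'd' vs 'c' => DIFFER
  Position 4: 'a' vs 'e' => DIFFER
  Position 5: 'c' vs 'a' => DIFFER
Positions that differ: 5

5


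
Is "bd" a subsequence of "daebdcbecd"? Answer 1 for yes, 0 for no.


Check if "bd" is a subsequence of "daebdcbecd"
Greedy scan:
  Position 0 ('d'): no match needed
  Position 1 ('a'): no match needed
  Position 2 ('e'): no match needed
  Position 3 ('b'): matches sub[0] = 'b'
  Position 4 ('d'): matches sub[1] = 'd'
  Position 5 ('c'): no match needed
  Position 6 ('b'): no match needed
  Position 7 ('e'): no match needed
  Position 8 ('c'): no match needed
  Position 9 ('d'): no match needed
All 2 characters matched => is a subsequence

1


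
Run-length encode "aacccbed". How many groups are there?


Input: aacccbed
Scanning for consecutive runs:
  Group 1: 'a' x 2 (positions 0-1)
  Group 2: 'c' x 3 (positions 2-4)
  Group 3: 'b' x 1 (positions 5-5)
  Group 4: 'e' x 1 (positions 6-6)
  Group 5: 'd' x 1 (positions 7-7)
Total groups: 5

5


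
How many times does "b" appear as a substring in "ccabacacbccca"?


Searching for "b" in "ccabacacbccca"
Scanning each position:
  Position 0: "c" => no
  Position 1: "c" => no
  Position 2: "a" => no
  Position 3: "b" => MATCH
  Position 4: "a" => no
  Position 5: "c" => no
  Position 6: "a" => no
  Position 7: "c" => no
  Position 8: "b" => MATCH
  Position 9: "c" => no
  Position 10: "c" => no
  Position 11: "c" => no
  Position 12: "a" => no
Total occurrences: 2

2


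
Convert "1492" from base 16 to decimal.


Input: "1492" in base 16
Positional expansion:
  Digit '1' (value 1) x 16^3 = 4096
  Digit '4' (value 4) x 16^2 = 1024
  Digit '9' (value 9) x 16^1 = 144
  Digit '2' (value 2) x 16^0 = 2
Sum = 5266

5266


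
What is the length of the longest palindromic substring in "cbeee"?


Input: "cbeee"
Checking substrings for palindromes:
  [2:5] "eee" (len 3) => palindrome
  [2:4] "ee" (len 2) => palindrome
  [3:5] "ee" (len 2) => palindrome
Longest palindromic substring: "eee" with length 3

3


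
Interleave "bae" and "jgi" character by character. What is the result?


Interleaving "bae" and "jgi":
  Position 0: 'b' from first, 'j' from second => "bj"
  Position 1: 'a' from first, 'g' from second => "ag"
  Position 2: 'e' from first, 'i' from second => "ei"
Result: bjagei

bjagei


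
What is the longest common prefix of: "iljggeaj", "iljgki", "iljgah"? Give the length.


Words: iljggeaj, iljgki, iljgah
  Position 0: all 'i' => match
  Position 1: all 'l' => match
  Position 2: all 'j' => match
  Position 3: all 'g' => match
  Position 4: ('g', 'k', 'a') => mismatch, stop
LCP = "iljg" (length 4)

4
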